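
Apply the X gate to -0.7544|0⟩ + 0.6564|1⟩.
0.6564|0⟩ - 0.7544|1⟩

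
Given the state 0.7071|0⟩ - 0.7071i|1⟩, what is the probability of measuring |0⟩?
0.5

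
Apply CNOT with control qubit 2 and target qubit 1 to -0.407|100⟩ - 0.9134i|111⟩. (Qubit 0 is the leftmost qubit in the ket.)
-0.407|100⟩ - 0.9134i|101⟩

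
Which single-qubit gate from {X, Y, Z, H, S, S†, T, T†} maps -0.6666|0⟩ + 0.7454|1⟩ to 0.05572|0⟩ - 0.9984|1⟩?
H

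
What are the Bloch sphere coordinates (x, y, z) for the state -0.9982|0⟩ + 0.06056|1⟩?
(-0.1209, 0, 0.9927)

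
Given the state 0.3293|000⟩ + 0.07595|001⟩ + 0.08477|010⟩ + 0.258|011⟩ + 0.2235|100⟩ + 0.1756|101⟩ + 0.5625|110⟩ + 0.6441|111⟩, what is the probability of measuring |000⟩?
0.1084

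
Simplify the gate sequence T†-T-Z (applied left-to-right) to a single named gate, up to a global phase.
Z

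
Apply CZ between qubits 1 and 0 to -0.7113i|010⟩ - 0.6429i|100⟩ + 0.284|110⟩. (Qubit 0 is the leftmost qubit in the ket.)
-0.7113i|010⟩ - 0.6429i|100⟩ - 0.284|110⟩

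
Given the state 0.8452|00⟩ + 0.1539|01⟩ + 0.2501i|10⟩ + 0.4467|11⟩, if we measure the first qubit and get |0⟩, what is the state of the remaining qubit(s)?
0.9838|0⟩ + 0.1791|1⟩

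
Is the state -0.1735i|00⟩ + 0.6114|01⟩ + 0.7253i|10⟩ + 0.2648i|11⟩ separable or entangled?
Entangled

Writing the state as a|00⟩ + b|01⟩ + c|10⟩ + d|11⟩, it is a product state iff ad − bc = 0.
Here (a, b, c, d) = (-0.1735i, 0.6114, 0.7253i, 0.2648i): ad − bc = (-0.1735i)(0.2648i) − (0.6114)(0.7253i) = (0.04594 - 0.4434i) ≠ 0, so the state is entangled.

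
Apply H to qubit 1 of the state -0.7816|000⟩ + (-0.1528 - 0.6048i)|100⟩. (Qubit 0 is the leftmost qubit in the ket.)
-0.5527|000⟩ - 0.5527|010⟩ + (-0.108 - 0.4277i)|100⟩ + (-0.108 - 0.4277i)|110⟩

H on qubit 1 mixes each pair of kets that differ only in qubit 1: amplitudes (a, b) of (|…0…⟩, |…1…⟩) become ((a + b)/√2, (a − b)/√2). Kets absent from the input have amplitude 0.
(|000⟩, |010⟩): (a, b) = (-0.7816, 0) → (-0.5527, -0.5527)
(|100⟩, |110⟩): (a, b) = ((-0.1528 - 0.6048i), 0) → ((-0.108 - 0.4277i), (-0.108 - 0.4277i))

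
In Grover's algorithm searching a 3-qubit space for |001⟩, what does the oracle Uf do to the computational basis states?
Uf|x⟩ = -|x⟩ if x = 001, else |x⟩ (phase flip on target)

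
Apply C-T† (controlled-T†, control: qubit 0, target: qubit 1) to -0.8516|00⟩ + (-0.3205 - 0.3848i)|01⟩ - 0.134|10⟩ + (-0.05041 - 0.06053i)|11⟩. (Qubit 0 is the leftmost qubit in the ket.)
-0.8516|00⟩ + (-0.3205 - 0.3848i)|01⟩ - 0.134|10⟩ + (-0.07845 - 0.007156i)|11⟩

C-T† leaves the control-|0⟩ kets |00⟩, |01⟩ unchanged and applies T† to qubit 1 on the control-|1⟩ pair (|10⟩, |11⟩).
T† = [[1, 0], [0, (1/√2 - (1/√2)i)]].
With a = amp(|10⟩) = -0.134 and b = amp(|11⟩) = (-0.05041 - 0.06053i):
new amp(|10⟩) = (1)·a = -0.134
new amp(|11⟩) = (1/√2 - (1/√2)i)·b = (-0.07845 - 0.007156i)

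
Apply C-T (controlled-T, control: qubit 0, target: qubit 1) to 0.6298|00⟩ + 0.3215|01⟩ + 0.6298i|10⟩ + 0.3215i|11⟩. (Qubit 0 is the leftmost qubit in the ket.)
0.6298|00⟩ + 0.3215|01⟩ + 0.6298i|10⟩ + (-0.2273 + 0.2273i)|11⟩

C-T leaves the control-|0⟩ kets |00⟩, |01⟩ unchanged and applies T to qubit 1 on the control-|1⟩ pair (|10⟩, |11⟩).
T = [[1, 0], [0, (1/√2 + (1/√2)i)]].
With a = amp(|10⟩) = 0.6298i and b = amp(|11⟩) = 0.3215i:
new amp(|10⟩) = (1)·a = 0.6298i
new amp(|11⟩) = (1/√2 + (1/√2)i)·b = (-0.2273 + 0.2273i)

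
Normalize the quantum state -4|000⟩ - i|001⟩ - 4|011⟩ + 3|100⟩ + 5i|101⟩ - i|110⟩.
-0.4851|000⟩ - 0.1213i|001⟩ - 0.4851|011⟩ + 0.3638|100⟩ + 0.6063i|101⟩ - 0.1213i|110⟩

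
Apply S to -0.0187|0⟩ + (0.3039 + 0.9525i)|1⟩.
-0.0187|0⟩ + (-0.9525 + 0.3039i)|1⟩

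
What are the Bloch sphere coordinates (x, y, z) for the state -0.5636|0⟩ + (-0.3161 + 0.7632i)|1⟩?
(0.3563, -0.8603, -0.3647)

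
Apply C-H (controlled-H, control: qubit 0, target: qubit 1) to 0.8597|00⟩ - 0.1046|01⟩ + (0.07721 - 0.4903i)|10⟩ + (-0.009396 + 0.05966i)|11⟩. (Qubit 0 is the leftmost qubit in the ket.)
0.8597|00⟩ - 0.1046|01⟩ + (0.04795 - 0.3045i)|10⟩ + (0.06124 - 0.3889i)|11⟩

C-H leaves the control-|0⟩ kets |00⟩, |01⟩ unchanged and applies H to qubit 1 on the control-|1⟩ pair (|10⟩, |11⟩).
H = [[1/√2, 1/√2], [1/√2, -1/√2]].
With a = amp(|10⟩) = (0.07721 - 0.4903i) and b = amp(|11⟩) = (-0.009396 + 0.05966i):
new amp(|10⟩) = (1/√2)·a + (1/√2)·b = (0.04795 - 0.3045i)
new amp(|11⟩) = (1/√2)·a + (-1/√2)·b = (0.06124 - 0.3889i)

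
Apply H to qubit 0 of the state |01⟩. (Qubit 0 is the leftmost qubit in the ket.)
1/√2|01⟩ + 1/√2|11⟩

H on qubit 0 mixes each pair of kets that differ only in qubit 0: amplitudes (a, b) of (|…0…⟩, |…1…⟩) become ((a + b)/√2, (a − b)/√2). Kets absent from the input have amplitude 0.
(|01⟩, |11⟩): (a, b) = (1, 0) → (1/√2, 1/√2)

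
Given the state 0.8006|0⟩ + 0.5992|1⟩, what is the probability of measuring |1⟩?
0.359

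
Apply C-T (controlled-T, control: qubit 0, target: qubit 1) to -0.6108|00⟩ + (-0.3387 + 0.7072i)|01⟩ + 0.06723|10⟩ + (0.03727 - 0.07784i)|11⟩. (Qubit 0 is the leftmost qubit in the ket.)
-0.6108|00⟩ + (-0.3387 + 0.7072i)|01⟩ + 0.06723|10⟩ + (0.0814 - 0.02869i)|11⟩

C-T leaves the control-|0⟩ kets |00⟩, |01⟩ unchanged and applies T to qubit 1 on the control-|1⟩ pair (|10⟩, |11⟩).
T = [[1, 0], [0, (1/√2 + (1/√2)i)]].
With a = amp(|10⟩) = 0.06723 and b = amp(|11⟩) = (0.03727 - 0.07784i):
new amp(|10⟩) = (1)·a = 0.06723
new amp(|11⟩) = (1/√2 + (1/√2)i)·b = (0.0814 - 0.02869i)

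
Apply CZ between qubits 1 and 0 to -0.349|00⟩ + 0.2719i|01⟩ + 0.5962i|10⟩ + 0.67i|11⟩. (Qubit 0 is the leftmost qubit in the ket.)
-0.349|00⟩ + 0.2719i|01⟩ + 0.5962i|10⟩ - 0.67i|11⟩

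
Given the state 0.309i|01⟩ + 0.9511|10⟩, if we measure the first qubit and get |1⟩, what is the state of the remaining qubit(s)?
|0⟩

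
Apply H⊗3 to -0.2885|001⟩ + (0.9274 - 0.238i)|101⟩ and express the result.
(0.2259 - 0.08415i)|000⟩ + (-0.2259 + 0.08415i)|001⟩ + (0.2259 - 0.08415i)|010⟩ + (-0.2259 + 0.08415i)|011⟩ + (-0.4299 + 0.08415i)|100⟩ + (0.4299 - 0.08415i)|101⟩ + (-0.4299 + 0.08415i)|110⟩ + (0.4299 - 0.08415i)|111⟩

H⊗3 gives amp(|y⟩) = (1/2√2) Σ_x (−1)^(x·y) amp(|x⟩), where x·y is the number of positions in which both x and y have a 1.
|000⟩: (-0.2885 + (0.9274 - 0.238i))/(2√2) = (0.2259 - 0.08415i)
|001⟩: (0.2885 - (0.9274 - 0.238i))/(2√2) = (-0.2259 + 0.08415i)
|010⟩: (-0.2885 + (0.9274 - 0.238i))/(2√2) = (0.2259 - 0.08415i)
|011⟩: (0.2885 - (0.9274 - 0.238i))/(2√2) = (-0.2259 + 0.08415i)
|100⟩: (-0.2885 - (0.9274 - 0.238i))/(2√2) = (-0.4299 + 0.08415i)
|101⟩: (0.2885 + (0.9274 - 0.238i))/(2√2) = (0.4299 - 0.08415i)
|110⟩: (-0.2885 - (0.9274 - 0.238i))/(2√2) = (-0.4299 + 0.08415i)
|111⟩: (0.2885 + (0.9274 - 0.238i))/(2√2) = (0.4299 - 0.08415i)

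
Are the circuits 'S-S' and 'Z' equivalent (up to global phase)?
Yes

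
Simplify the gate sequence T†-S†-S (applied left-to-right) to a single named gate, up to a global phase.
T†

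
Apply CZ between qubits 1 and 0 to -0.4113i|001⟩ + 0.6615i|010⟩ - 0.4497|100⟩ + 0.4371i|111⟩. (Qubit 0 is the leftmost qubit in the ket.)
-0.4113i|001⟩ + 0.6615i|010⟩ - 0.4497|100⟩ - 0.4371i|111⟩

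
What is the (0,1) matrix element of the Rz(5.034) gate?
0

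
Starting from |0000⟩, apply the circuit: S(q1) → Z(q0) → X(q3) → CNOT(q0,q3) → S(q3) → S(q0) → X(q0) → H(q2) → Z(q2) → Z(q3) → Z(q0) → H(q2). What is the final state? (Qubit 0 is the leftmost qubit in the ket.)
i|1011⟩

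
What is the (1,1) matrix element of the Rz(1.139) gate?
(0.8422 + 0.5392i)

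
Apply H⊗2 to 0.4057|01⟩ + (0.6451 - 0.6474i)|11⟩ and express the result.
(0.5254 - 0.3237i)|00⟩ + (-0.5254 + 0.3237i)|01⟩ + (-0.1197 + 0.3237i)|10⟩ + (0.1197 - 0.3237i)|11⟩

H⊗2 gives amp(|y⟩) = (1/2) Σ_x (−1)^(x·y) amp(|x⟩), where x·y is the number of positions in which both x and y have a 1.
|00⟩: (0.4057 + (0.6451 - 0.6474i))/2 = (0.5254 - 0.3237i)
|01⟩: (-0.4057 - (0.6451 - 0.6474i))/2 = (-0.5254 + 0.3237i)
|10⟩: (0.4057 - (0.6451 - 0.6474i))/2 = (-0.1197 + 0.3237i)
|11⟩: (-0.4057 + (0.6451 - 0.6474i))/2 = (0.1197 - 0.3237i)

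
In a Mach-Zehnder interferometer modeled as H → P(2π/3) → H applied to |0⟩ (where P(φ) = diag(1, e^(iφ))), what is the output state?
(0.25 + 0.433i)|0⟩ + (0.75 - 0.433i)|1⟩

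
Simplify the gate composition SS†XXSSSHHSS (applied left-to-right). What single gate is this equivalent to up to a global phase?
S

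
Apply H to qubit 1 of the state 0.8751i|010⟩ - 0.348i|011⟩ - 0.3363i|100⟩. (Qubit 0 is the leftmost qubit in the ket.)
0.6188i|000⟩ - 0.2461i|001⟩ - 0.6188i|010⟩ + 0.2461i|011⟩ - 0.2378i|100⟩ - 0.2378i|110⟩

H on qubit 1 mixes each pair of kets that differ only in qubit 1: amplitudes (a, b) of (|…0…⟩, |…1…⟩) become ((a + b)/√2, (a − b)/√2). Kets absent from the input have amplitude 0.
(|000⟩, |010⟩): (a, b) = (0, 0.8751i) → (0.6188i, -0.6188i)
(|001⟩, |011⟩): (a, b) = (0, -0.348i) → (-0.2461i, 0.2461i)
(|100⟩, |110⟩): (a, b) = (-0.3363i, 0) → (-0.2378i, -0.2378i)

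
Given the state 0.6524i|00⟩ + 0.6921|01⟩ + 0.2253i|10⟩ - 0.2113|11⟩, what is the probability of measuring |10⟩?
0.05076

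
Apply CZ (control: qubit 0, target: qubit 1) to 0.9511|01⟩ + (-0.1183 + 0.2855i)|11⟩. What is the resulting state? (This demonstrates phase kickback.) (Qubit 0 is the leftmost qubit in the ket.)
0.9511|01⟩ + (0.1183 - 0.2855i)|11⟩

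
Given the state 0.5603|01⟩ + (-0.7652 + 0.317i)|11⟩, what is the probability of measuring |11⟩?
0.686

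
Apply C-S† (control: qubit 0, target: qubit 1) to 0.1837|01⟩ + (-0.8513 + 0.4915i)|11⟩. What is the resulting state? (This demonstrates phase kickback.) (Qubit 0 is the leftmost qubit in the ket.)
0.1837|01⟩ + (0.4915 + 0.8513i)|11⟩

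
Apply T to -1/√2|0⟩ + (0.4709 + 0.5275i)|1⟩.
-1/√2|0⟩ + (-0.04002 + 0.706i)|1⟩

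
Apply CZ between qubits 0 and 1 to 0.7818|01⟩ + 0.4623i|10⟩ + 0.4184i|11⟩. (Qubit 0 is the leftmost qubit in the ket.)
0.7818|01⟩ + 0.4623i|10⟩ - 0.4184i|11⟩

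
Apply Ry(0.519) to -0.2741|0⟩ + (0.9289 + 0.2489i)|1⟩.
(-0.5033 - 0.06387i)|0⟩ + (0.8275 + 0.2406i)|1⟩

Ry(0.519) = [[cos(θ/2), −sin(θ/2)], [sin(θ/2), cos(θ/2)]]; θ = 0.519, cos(θ/2) ≈ 0.966518, sin(θ/2) ≈ 0.256597.
With a = amp(|0⟩) = -0.2741 and b = amp(|1⟩) = (0.9289 + 0.2489i):
new amp(|0⟩) = (0.966518)·a + (-0.256597)·b = (-0.5033 - 0.06387i)
new amp(|1⟩) = (0.256597)·a + (0.966518)·b = (0.8275 + 0.2406i)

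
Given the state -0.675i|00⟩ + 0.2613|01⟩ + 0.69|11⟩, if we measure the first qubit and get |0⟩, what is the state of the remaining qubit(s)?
-0.9326i|0⟩ + 0.361|1⟩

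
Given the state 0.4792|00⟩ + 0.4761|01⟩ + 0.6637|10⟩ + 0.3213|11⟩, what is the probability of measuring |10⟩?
0.4405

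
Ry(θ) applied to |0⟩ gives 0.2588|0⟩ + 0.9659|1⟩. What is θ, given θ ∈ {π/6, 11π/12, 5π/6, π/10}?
5π/6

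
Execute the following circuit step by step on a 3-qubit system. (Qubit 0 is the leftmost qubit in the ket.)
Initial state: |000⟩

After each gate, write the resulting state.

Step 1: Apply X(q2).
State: |001⟩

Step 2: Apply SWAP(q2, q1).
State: |010⟩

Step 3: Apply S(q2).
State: |010⟩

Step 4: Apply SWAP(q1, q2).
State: |001⟩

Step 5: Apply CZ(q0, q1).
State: |001⟩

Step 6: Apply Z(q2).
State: -|001⟩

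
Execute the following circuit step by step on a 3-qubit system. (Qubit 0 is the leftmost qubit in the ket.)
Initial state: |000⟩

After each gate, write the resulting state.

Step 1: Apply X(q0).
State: |100⟩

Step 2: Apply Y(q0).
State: -i|000⟩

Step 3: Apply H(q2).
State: -(1/√2)i|000⟩ - (1/√2)i|001⟩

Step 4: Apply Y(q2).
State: -1/√2|000⟩ + 1/√2|001⟩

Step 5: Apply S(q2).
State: -1/√2|000⟩ + (1/√2)i|001⟩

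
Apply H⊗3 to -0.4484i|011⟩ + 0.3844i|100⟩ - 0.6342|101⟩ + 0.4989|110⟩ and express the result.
(-0.04784 - 0.02263i)|000⟩ + (0.4006 + 0.2944i)|001⟩ + (-0.4006 + 0.2944i)|010⟩ + (0.04784 - 0.02263i)|011⟩ + (0.04784 - 0.2944i)|100⟩ + (-0.4006 + 0.02263i)|101⟩ + (0.4006 + 0.02263i)|110⟩ + (-0.04784 - 0.2944i)|111⟩

H⊗3 gives amp(|y⟩) = (1/2√2) Σ_x (−1)^(x·y) amp(|x⟩), where x·y is the number of positions in which both x and y have a 1.
|000⟩: (-0.4484i + 0.3844i - 0.6342 + 0.4989)/(2√2) = (-0.04784 - 0.02263i)
|001⟩: (0.4484i + 0.3844i + 0.6342 + 0.4989)/(2√2) = (0.4006 + 0.2944i)
|010⟩: (0.4484i + 0.3844i - 0.6342 - 0.4989)/(2√2) = (-0.4006 + 0.2944i)
|011⟩: (-0.4484i + 0.3844i + 0.6342 - 0.4989)/(2√2) = (0.04784 - 0.02263i)
|100⟩: (-0.4484i - 0.3844i + 0.6342 - 0.4989)/(2√2) = (0.04784 - 0.2944i)
|101⟩: (0.4484i - 0.3844i - 0.6342 - 0.4989)/(2√2) = (-0.4006 + 0.02263i)
|110⟩: (0.4484i - 0.3844i + 0.6342 + 0.4989)/(2√2) = (0.4006 + 0.02263i)
|111⟩: (-0.4484i - 0.3844i - 0.6342 + 0.4989)/(2√2) = (-0.04784 - 0.2944i)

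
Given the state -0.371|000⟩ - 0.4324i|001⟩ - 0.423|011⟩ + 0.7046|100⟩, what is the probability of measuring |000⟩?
0.1376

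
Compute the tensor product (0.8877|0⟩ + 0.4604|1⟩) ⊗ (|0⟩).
0.8877|00⟩ + 0.4604|10⟩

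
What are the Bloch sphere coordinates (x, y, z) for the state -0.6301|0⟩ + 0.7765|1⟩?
(-0.9785, 0, -0.2059)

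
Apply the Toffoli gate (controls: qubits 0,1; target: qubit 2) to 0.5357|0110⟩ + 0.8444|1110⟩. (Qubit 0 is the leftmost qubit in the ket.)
0.5357|0110⟩ + 0.8444|1100⟩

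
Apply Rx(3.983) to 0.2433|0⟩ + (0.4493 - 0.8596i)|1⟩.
(-0.884 - 0.4101i)|0⟩ + (-0.1835 + 0.129i)|1⟩

Rx(3.983) = [[cos(θ/2), −i·sin(θ/2)], [−i·sin(θ/2), cos(θ/2)]]; θ = 3.983, cos(θ/2) ≈ -0.408403, sin(θ/2) ≈ 0.912802.
With a = amp(|0⟩) = 0.2433 and b = amp(|1⟩) = (0.4493 - 0.8596i):
new amp(|0⟩) = (-0.408403)·a + (-0.912802i)·b = (-0.884 - 0.4101i)
new amp(|1⟩) = (-0.912802i)·a + (-0.408403)·b = (-0.1835 + 0.129i)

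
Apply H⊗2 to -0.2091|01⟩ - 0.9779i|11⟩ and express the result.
(-0.1046 - 0.489i)|00⟩ + (0.1046 + 0.489i)|01⟩ + (-0.1046 + 0.489i)|10⟩ + (0.1046 - 0.489i)|11⟩

H⊗2 gives amp(|y⟩) = (1/2) Σ_x (−1)^(x·y) amp(|x⟩), where x·y is the number of positions in which both x and y have a 1.
|00⟩: (-0.2091 - 0.9779i)/2 = (-0.1046 - 0.489i)
|01⟩: (0.2091 + 0.9779i)/2 = (0.1046 + 0.489i)
|10⟩: (-0.2091 + 0.9779i)/2 = (-0.1046 + 0.489i)
|11⟩: (0.2091 - 0.9779i)/2 = (0.1046 - 0.489i)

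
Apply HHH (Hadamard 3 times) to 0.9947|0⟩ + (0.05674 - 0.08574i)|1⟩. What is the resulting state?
(0.7435 - 0.06063i)|0⟩ + (0.6632 + 0.06063i)|1⟩

H² = I, so H^3 = H: a single Hadamard. With (a, b) = (0.9947, (0.05674 - 0.08574i)), H gives ((a + b)/√2, (a − b)/√2) = ((0.7435 - 0.06063i), (0.6632 + 0.06063i)).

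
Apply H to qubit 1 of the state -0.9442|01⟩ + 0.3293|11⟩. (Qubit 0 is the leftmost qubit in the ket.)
-0.6677|00⟩ + 0.6677|01⟩ + 0.2329|10⟩ - 0.2329|11⟩

H on qubit 1 mixes each pair of kets that differ only in qubit 1: amplitudes (a, b) of (|…0…⟩, |…1…⟩) become ((a + b)/√2, (a − b)/√2). Kets absent from the input have amplitude 0.
(|00⟩, |01⟩): (a, b) = (0, -0.9442) → (-0.6677, 0.6677)
(|10⟩, |11⟩): (a, b) = (0, 0.3293) → (0.2329, -0.2329)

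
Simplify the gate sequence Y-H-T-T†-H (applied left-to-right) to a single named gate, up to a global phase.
Y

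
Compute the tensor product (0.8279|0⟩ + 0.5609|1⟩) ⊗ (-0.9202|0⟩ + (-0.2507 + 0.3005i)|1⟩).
-0.7618|00⟩ + (-0.2076 + 0.2488i)|01⟩ - 0.5161|10⟩ + (-0.1406 + 0.1686i)|11⟩

amp(|b₁b₂…⟩) = product of the factor amplitudes for bits b₁, b₂, …; only kets whose every factor amplitude is nonzero survive.
|00⟩: (0.8279)(-0.9202) = -0.7618
|01⟩: (0.8279)(-0.2507 + 0.3005i) = (-0.2076 + 0.2488i)
|10⟩: (0.5609)(-0.9202) = -0.5161
|11⟩: (0.5609)(-0.2507 + 0.3005i) = (-0.1406 + 0.1686i)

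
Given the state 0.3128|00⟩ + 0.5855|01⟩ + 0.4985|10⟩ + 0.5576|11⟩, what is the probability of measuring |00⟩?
0.09784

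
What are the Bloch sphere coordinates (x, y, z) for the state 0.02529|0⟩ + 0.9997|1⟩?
(0.05056, 0, -0.9988)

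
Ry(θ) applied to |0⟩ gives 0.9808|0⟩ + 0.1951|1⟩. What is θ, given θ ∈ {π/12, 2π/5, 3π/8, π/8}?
π/8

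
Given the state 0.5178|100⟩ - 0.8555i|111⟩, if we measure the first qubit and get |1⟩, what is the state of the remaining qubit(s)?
0.5178|00⟩ - 0.8555i|11⟩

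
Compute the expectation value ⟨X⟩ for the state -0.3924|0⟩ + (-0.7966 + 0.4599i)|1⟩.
0.6252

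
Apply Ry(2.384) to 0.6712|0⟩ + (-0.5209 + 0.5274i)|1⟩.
(0.7322 - 0.49i)|0⟩ + (0.431 + 0.195i)|1⟩

Ry(2.384) = [[cos(θ/2), −sin(θ/2)], [sin(θ/2), cos(θ/2)]]; θ = 2.384, cos(θ/2) ≈ 0.369802, sin(θ/2) ≈ 0.92911.
With a = amp(|0⟩) = 0.6712 and b = amp(|1⟩) = (-0.5209 + 0.5274i):
new amp(|0⟩) = (0.369802)·a + (-0.92911)·b = (0.7322 - 0.49i)
new amp(|1⟩) = (0.92911)·a + (0.369802)·b = (0.431 + 0.195i)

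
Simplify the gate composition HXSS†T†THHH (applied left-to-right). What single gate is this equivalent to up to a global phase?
Z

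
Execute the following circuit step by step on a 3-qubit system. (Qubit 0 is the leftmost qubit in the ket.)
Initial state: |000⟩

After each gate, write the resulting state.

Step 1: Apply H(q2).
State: 1/√2|000⟩ + 1/√2|001⟩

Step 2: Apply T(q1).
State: 1/√2|000⟩ + 1/√2|001⟩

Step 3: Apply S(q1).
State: 1/√2|000⟩ + 1/√2|001⟩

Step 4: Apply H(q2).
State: |000⟩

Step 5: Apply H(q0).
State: 1/√2|000⟩ + 1/√2|100⟩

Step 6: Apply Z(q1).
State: 1/√2|000⟩ + 1/√2|100⟩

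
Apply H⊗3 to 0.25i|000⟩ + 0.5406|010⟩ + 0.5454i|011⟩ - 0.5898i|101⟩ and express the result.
(0.1911 + 0.07269i)|000⟩ + (0.1911 + 0.1041i)|001⟩ + (-0.1911 - 0.313i)|010⟩ + (-0.1911 + 0.4897i)|011⟩ + (0.1911 + 0.4897i)|100⟩ + (0.1911 - 0.313i)|101⟩ + (-0.1911 + 0.1041i)|110⟩ + (-0.1911 + 0.07269i)|111⟩

H⊗3 gives amp(|y⟩) = (1/2√2) Σ_x (−1)^(x·y) amp(|x⟩), where x·y is the number of positions in which both x and y have a 1.
|000⟩: (0.25i + 0.5406 + 0.5454i - 0.5898i)/(2√2) = (0.1911 + 0.07269i)
|001⟩: (0.25i + 0.5406 - 0.5454i + 0.5898i)/(2√2) = (0.1911 + 0.1041i)
|010⟩: (0.25i - 0.5406 - 0.5454i - 0.5898i)/(2√2) = (-0.1911 - 0.313i)
|011⟩: (0.25i - 0.5406 + 0.5454i + 0.5898i)/(2√2) = (-0.1911 + 0.4897i)
|100⟩: (0.25i + 0.5406 + 0.5454i + 0.5898i)/(2√2) = (0.1911 + 0.4897i)
|101⟩: (0.25i + 0.5406 - 0.5454i - 0.5898i)/(2√2) = (0.1911 - 0.313i)
|110⟩: (0.25i - 0.5406 - 0.5454i + 0.5898i)/(2√2) = (-0.1911 + 0.1041i)
|111⟩: (0.25i - 0.5406 + 0.5454i - 0.5898i)/(2√2) = (-0.1911 + 0.07269i)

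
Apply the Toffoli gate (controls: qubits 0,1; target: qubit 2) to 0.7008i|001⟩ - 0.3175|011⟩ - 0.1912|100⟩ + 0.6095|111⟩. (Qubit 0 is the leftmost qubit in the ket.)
0.7008i|001⟩ - 0.3175|011⟩ - 0.1912|100⟩ + 0.6095|110⟩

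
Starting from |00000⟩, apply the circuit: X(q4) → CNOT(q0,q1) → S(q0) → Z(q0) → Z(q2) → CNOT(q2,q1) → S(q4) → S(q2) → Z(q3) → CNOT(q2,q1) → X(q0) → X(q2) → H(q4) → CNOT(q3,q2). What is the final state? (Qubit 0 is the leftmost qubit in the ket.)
(1/√2)i|10100⟩ - (1/√2)i|10101⟩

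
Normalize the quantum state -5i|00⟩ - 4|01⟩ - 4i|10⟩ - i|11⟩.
-0.6565i|00⟩ - 0.5252|01⟩ - 0.5252i|10⟩ - 0.1313i|11⟩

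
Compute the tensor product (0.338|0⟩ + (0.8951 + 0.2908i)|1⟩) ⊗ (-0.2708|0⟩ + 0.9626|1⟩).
-0.09153|00⟩ + 0.3254|01⟩ + (-0.2424 - 0.07875i)|10⟩ + (0.8616 + 0.2799i)|11⟩

amp(|b₁b₂…⟩) = product of the factor amplitudes for bits b₁, b₂, …; only kets whose every factor amplitude is nonzero survive.
|00⟩: (0.338)(-0.2708) = -0.09153
|01⟩: (0.338)(0.9626) = 0.3254
|10⟩: (0.8951 + 0.2908i)(-0.2708) = (-0.2424 - 0.07875i)
|11⟩: (0.8951 + 0.2908i)(0.9626) = (0.8616 + 0.2799i)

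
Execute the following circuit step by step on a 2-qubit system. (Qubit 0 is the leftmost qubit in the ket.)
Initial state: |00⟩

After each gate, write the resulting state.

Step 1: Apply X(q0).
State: |10⟩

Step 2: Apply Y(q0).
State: -i|00⟩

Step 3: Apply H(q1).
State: -(1/√2)i|00⟩ - (1/√2)i|01⟩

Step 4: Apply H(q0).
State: -(1/2)i|00⟩ - (1/2)i|01⟩ - (1/2)i|10⟩ - (1/2)i|11⟩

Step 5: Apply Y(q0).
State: -1/2|00⟩ - 1/2|01⟩ + 1/2|10⟩ + 1/2|11⟩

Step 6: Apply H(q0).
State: -1/√2|10⟩ - 1/√2|11⟩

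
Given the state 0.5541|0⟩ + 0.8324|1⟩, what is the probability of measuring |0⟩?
0.307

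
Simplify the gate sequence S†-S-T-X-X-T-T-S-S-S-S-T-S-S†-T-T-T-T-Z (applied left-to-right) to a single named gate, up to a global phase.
Z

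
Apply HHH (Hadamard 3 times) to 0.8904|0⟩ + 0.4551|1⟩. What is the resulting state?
0.9514|0⟩ + 0.3078|1⟩

H² = I, so H^3 = H: a single Hadamard. With (a, b) = (0.8904, 0.4551), H gives ((a + b)/√2, (a − b)/√2) = (0.9514, 0.3078).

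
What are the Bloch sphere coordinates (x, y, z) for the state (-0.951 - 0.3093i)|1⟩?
(0, 0, -1)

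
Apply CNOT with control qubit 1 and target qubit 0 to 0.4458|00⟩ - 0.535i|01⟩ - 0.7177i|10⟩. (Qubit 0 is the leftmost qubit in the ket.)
0.4458|00⟩ - 0.7177i|10⟩ - 0.535i|11⟩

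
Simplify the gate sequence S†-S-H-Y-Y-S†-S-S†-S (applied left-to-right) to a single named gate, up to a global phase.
H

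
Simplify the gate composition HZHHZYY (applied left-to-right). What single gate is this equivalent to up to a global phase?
H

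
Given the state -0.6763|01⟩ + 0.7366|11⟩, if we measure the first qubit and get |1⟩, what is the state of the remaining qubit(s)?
|1⟩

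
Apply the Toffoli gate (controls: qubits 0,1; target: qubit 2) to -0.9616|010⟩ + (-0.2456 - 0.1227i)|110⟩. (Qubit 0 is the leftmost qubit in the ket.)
-0.9616|010⟩ + (-0.2456 - 0.1227i)|111⟩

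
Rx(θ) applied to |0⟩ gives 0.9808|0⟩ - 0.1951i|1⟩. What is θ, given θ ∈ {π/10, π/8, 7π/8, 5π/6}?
π/8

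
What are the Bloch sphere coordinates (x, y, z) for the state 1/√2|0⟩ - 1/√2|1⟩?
(-1, 0, 0)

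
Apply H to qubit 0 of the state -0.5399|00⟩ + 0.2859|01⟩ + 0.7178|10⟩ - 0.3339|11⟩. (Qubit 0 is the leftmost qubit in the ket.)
0.1258|00⟩ - 0.03394|01⟩ - 0.8893|10⟩ + 0.4383|11⟩

H on qubit 0 mixes each pair of kets that differ only in qubit 0: amplitudes (a, b) of (|…0…⟩, |…1…⟩) become ((a + b)/√2, (a − b)/√2). Kets absent from the input have amplitude 0.
(|00⟩, |10⟩): (a, b) = (-0.5399, 0.7178) → (0.1258, -0.8893)
(|01⟩, |11⟩): (a, b) = (0.2859, -0.3339) → (-0.03394, 0.4383)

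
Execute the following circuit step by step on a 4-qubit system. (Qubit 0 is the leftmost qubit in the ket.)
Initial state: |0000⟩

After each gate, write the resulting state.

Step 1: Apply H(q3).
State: 1/√2|0000⟩ + 1/√2|0001⟩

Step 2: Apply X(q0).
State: 1/√2|1000⟩ + 1/√2|1001⟩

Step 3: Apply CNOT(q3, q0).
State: 1/√2|0001⟩ + 1/√2|1000⟩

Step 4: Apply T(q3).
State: (1/2 + (1/2)i)|0001⟩ + 1/√2|1000⟩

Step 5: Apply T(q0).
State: (1/2 + (1/2)i)|0001⟩ + (1/2 + (1/2)i)|1000⟩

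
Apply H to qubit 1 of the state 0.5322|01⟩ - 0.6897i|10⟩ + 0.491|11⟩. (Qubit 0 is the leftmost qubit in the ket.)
0.3763|00⟩ - 0.3763|01⟩ + (0.3472 - 0.4877i)|10⟩ + (-0.3472 - 0.4877i)|11⟩

H on qubit 1 mixes each pair of kets that differ only in qubit 1: amplitudes (a, b) of (|…0…⟩, |…1…⟩) become ((a + b)/√2, (a − b)/√2). Kets absent from the input have amplitude 0.
(|00⟩, |01⟩): (a, b) = (0, 0.5322) → (0.3763, -0.3763)
(|10⟩, |11⟩): (a, b) = (-0.6897i, 0.491) → ((0.3472 - 0.4877i), (-0.3472 - 0.4877i))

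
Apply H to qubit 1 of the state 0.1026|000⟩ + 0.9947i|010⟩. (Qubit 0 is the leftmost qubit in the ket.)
(0.07255 + 0.7034i)|000⟩ + (0.07255 - 0.7034i)|010⟩

H on qubit 1 mixes each pair of kets that differ only in qubit 1: amplitudes (a, b) of (|…0…⟩, |…1…⟩) become ((a + b)/√2, (a − b)/√2). Kets absent from the input have amplitude 0.
(|000⟩, |010⟩): (a, b) = (0.1026, 0.9947i) → ((0.07255 + 0.7034i), (0.07255 - 0.7034i))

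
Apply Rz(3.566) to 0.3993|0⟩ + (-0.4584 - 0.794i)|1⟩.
(-0.0841 - 0.3903i)|0⟩ + (0.8727 - 0.2809i)|1⟩

Rz(3.566) = [[e^(−iθ/2), 0], [0, e^(iθ/2)]] with e^(±iθ/2) = cos(θ/2) ± i·sin(θ/2); θ = 3.566, cos(θ/2) ≈ -0.210615, sin(θ/2) ≈ 0.977569.
With a = amp(|0⟩) = 0.3993 and b = amp(|1⟩) = (-0.4584 - 0.794i):
new amp(|0⟩) = (-0.210615 - 0.977569i)·a = (-0.0841 - 0.3903i)
new amp(|1⟩) = (-0.210615 + 0.977569i)·b = (0.8727 - 0.2809i)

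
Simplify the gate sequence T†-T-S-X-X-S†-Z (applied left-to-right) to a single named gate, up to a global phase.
Z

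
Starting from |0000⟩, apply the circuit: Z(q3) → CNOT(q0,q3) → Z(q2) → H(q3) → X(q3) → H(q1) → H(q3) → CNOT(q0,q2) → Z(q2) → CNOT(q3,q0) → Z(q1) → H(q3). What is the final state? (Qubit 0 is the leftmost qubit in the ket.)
1/2|0000⟩ + 1/2|0001⟩ - 1/2|0100⟩ - 1/2|0101⟩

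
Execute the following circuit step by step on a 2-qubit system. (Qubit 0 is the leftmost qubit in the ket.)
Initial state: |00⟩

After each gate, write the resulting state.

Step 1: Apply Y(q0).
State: i|10⟩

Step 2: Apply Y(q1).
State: -|11⟩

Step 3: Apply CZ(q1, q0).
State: |11⟩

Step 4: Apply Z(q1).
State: -|11⟩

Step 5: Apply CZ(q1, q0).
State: |11⟩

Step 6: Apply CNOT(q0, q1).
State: |10⟩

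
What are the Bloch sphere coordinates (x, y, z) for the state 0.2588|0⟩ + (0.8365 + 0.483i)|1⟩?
(0.433, 0.25, -0.866)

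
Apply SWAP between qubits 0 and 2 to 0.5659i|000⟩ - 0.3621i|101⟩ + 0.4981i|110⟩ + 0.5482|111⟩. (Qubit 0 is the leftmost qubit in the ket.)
0.5659i|000⟩ + 0.4981i|011⟩ - 0.3621i|101⟩ + 0.5482|111⟩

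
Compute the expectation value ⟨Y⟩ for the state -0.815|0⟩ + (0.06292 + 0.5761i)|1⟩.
-0.939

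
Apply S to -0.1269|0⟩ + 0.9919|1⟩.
-0.1269|0⟩ + 0.9919i|1⟩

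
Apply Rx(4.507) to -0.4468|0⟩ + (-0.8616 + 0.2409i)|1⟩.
(0.4688 + 0.6685i)|0⟩ + (0.5436 + 0.1947i)|1⟩

Rx(4.507) = [[cos(θ/2), −i·sin(θ/2)], [−i·sin(θ/2), cos(θ/2)]]; θ = 4.507, cos(θ/2) ≈ -0.630893, sin(θ/2) ≈ 0.77587.
With a = amp(|0⟩) = -0.4468 and b = amp(|1⟩) = (-0.8616 + 0.2409i):
new amp(|0⟩) = (-0.630893)·a + (-0.77587i)·b = (0.4688 + 0.6685i)
new amp(|1⟩) = (-0.77587i)·a + (-0.630893)·b = (0.5436 + 0.1947i)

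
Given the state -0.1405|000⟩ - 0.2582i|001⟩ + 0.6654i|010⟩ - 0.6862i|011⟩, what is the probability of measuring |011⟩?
0.4709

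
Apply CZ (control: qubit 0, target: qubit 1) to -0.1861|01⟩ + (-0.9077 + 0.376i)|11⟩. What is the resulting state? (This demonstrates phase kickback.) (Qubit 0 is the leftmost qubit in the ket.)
-0.1861|01⟩ + (0.9077 - 0.376i)|11⟩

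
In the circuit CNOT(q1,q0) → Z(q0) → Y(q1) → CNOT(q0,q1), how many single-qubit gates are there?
2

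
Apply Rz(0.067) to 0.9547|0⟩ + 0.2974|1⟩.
(0.9542 - 0.03198i)|0⟩ + (0.2972 + 0.009961i)|1⟩

Rz(0.067) = [[e^(−iθ/2), 0], [0, e^(iθ/2)]] with e^(±iθ/2) = cos(θ/2) ± i·sin(θ/2); θ = 0.067, cos(θ/2) ≈ 0.999439, sin(θ/2) ≈ 0.0334937.
With a = amp(|0⟩) = 0.9547 and b = amp(|1⟩) = 0.2974:
new amp(|0⟩) = (0.999439 - 0.0334937i)·a = (0.9542 - 0.03198i)
new amp(|1⟩) = (0.999439 + 0.0334937i)·b = (0.2972 + 0.009961i)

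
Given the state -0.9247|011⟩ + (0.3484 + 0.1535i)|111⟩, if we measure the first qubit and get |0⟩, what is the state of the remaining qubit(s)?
-|11⟩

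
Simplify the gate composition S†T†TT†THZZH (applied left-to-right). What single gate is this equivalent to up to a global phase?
S†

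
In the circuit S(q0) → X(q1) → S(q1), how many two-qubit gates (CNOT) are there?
0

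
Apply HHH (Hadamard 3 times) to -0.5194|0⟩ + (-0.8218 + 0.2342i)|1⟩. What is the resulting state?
(-0.9484 + 0.1656i)|0⟩ + (0.2138 - 0.1656i)|1⟩

H² = I, so H^3 = H: a single Hadamard. With (a, b) = (-0.5194, (-0.8218 + 0.2342i)), H gives ((a + b)/√2, (a − b)/√2) = ((-0.9484 + 0.1656i), (0.2138 - 0.1656i)).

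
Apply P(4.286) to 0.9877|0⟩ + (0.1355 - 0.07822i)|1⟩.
0.9877|0⟩ + (-0.1273 - 0.09102i)|1⟩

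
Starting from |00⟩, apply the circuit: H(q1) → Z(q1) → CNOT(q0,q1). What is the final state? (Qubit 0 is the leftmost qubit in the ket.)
1/√2|00⟩ - 1/√2|01⟩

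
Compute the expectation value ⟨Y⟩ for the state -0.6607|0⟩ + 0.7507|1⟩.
0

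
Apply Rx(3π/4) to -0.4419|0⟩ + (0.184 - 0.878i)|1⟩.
(-0.9803 - 0.17i)|0⟩ + (0.07041 + 0.07227i)|1⟩

Rx(3π/4) = [[cos(θ/2), −i·sin(θ/2)], [−i·sin(θ/2), cos(θ/2)]]; θ = 3π/4, cos(θ/2) ≈ 0.382683, sin(θ/2) ≈ 0.92388.
With a = amp(|0⟩) = -0.4419 and b = amp(|1⟩) = (0.184 - 0.878i):
new amp(|0⟩) = (0.382683)·a + (-0.92388i)·b = (-0.9803 - 0.17i)
new amp(|1⟩) = (-0.92388i)·a + (0.382683)·b = (0.07041 + 0.07227i)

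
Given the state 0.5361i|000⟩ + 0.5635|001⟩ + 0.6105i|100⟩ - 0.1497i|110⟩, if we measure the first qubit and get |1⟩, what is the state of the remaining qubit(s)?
0.9712i|00⟩ - 0.2382i|10⟩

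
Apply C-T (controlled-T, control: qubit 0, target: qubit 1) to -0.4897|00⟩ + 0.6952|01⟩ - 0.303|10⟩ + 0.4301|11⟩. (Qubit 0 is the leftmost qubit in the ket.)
-0.4897|00⟩ + 0.6952|01⟩ - 0.303|10⟩ + (0.3041 + 0.3041i)|11⟩

C-T leaves the control-|0⟩ kets |00⟩, |01⟩ unchanged and applies T to qubit 1 on the control-|1⟩ pair (|10⟩, |11⟩).
T = [[1, 0], [0, (1/√2 + (1/√2)i)]].
With a = amp(|10⟩) = -0.303 and b = amp(|11⟩) = 0.4301:
new amp(|10⟩) = (1)·a = -0.303
new amp(|11⟩) = (1/√2 + (1/√2)i)·b = (0.3041 + 0.3041i)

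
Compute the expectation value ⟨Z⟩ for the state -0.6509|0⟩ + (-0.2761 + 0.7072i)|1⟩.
-0.1527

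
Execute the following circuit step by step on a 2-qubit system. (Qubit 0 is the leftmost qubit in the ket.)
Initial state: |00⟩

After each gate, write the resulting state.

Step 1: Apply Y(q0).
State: i|10⟩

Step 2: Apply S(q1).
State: i|10⟩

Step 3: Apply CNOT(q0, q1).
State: i|11⟩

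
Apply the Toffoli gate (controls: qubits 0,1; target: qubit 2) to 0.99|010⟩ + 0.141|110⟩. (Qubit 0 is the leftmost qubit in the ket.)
0.99|010⟩ + 0.141|111⟩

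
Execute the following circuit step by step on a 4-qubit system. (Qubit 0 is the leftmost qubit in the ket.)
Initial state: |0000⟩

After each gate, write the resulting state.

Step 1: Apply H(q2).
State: 1/√2|0000⟩ + 1/√2|0010⟩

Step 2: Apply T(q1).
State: 1/√2|0000⟩ + 1/√2|0010⟩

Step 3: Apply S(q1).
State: 1/√2|0000⟩ + 1/√2|0010⟩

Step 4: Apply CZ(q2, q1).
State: 1/√2|0000⟩ + 1/√2|0010⟩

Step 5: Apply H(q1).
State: 1/2|0000⟩ + 1/2|0010⟩ + 1/2|0100⟩ + 1/2|0110⟩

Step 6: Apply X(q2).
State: 1/2|0000⟩ + 1/2|0010⟩ + 1/2|0100⟩ + 1/2|0110⟩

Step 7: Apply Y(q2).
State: -(1/2)i|0000⟩ + (1/2)i|0010⟩ - (1/2)i|0100⟩ + (1/2)i|0110⟩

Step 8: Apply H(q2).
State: -(1/√2)i|0010⟩ - (1/√2)i|0110⟩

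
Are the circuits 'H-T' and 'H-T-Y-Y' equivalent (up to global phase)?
Yes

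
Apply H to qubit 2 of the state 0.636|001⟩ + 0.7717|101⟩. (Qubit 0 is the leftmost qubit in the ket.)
0.4497|000⟩ - 0.4497|001⟩ + 0.5457|100⟩ - 0.5457|101⟩

H on qubit 2 mixes each pair of kets that differ only in qubit 2: amplitudes (a, b) of (|…0…⟩, |…1…⟩) become ((a + b)/√2, (a − b)/√2). Kets absent from the input have amplitude 0.
(|000⟩, |001⟩): (a, b) = (0, 0.636) → (0.4497, -0.4497)
(|100⟩, |101⟩): (a, b) = (0, 0.7717) → (0.5457, -0.5457)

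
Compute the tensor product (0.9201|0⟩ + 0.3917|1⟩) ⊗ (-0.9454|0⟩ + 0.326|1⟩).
-0.8699|00⟩ + 0.3|01⟩ - 0.3703|10⟩ + 0.1277|11⟩

amp(|b₁b₂…⟩) = product of the factor amplitudes for bits b₁, b₂, …; only kets whose every factor amplitude is nonzero survive.
|00⟩: (0.9201)(-0.9454) = -0.8699
|01⟩: (0.9201)(0.326) = 0.3
|10⟩: (0.3917)(-0.9454) = -0.3703
|11⟩: (0.3917)(0.326) = 0.1277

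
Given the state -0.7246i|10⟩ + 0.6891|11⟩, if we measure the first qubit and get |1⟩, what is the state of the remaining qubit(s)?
-0.7246i|0⟩ + 0.6891|1⟩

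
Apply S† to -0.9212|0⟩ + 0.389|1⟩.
-0.9212|0⟩ - 0.389i|1⟩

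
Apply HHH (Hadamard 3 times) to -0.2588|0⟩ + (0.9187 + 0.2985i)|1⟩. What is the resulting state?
(0.4666 + 0.2111i)|0⟩ + (-0.8326 - 0.2111i)|1⟩

H² = I, so H^3 = H: a single Hadamard. With (a, b) = (-0.2588, (0.9187 + 0.2985i)), H gives ((a + b)/√2, (a − b)/√2) = ((0.4666 + 0.2111i), (-0.8326 - 0.2111i)).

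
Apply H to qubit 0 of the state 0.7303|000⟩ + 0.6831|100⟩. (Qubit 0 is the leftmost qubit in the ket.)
0.9994|000⟩ + 0.03338|100⟩

H on qubit 0 mixes each pair of kets that differ only in qubit 0: amplitudes (a, b) of (|…0…⟩, |…1…⟩) become ((a + b)/√2, (a − b)/√2). Kets absent from the input have amplitude 0.
(|000⟩, |100⟩): (a, b) = (0.7303, 0.6831) → (0.9994, 0.03338)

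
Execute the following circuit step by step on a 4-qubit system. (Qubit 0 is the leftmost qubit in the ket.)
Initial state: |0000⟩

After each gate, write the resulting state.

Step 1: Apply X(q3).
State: |0001⟩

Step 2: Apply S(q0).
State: |0001⟩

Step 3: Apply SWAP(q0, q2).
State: |0001⟩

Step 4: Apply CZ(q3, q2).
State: |0001⟩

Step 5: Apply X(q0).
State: |1001⟩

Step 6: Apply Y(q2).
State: i|1011⟩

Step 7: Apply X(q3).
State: i|1010⟩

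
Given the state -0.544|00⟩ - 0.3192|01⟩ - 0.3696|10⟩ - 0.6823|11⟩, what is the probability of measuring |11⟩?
0.4655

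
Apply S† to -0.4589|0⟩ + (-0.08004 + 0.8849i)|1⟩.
-0.4589|0⟩ + (0.8849 + 0.08004i)|1⟩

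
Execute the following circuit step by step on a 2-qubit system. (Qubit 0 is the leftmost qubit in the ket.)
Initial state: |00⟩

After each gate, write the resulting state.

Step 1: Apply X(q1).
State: |01⟩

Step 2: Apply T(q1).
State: (1/√2 + (1/√2)i)|01⟩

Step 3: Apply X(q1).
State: (1/√2 + (1/√2)i)|00⟩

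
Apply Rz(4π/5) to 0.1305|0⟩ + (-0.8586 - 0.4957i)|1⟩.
(0.04033 - 0.1241i)|0⟩ + (0.2061 - 0.9698i)|1⟩

Rz(4π/5) = [[e^(−iθ/2), 0], [0, e^(iθ/2)]] with e^(±iθ/2) = cos(θ/2) ± i·sin(θ/2); θ = 4π/5, cos(θ/2) ≈ 0.309017, sin(θ/2) ≈ 0.951057.
With a = amp(|0⟩) = 0.1305 and b = amp(|1⟩) = (-0.8586 - 0.4957i):
new amp(|0⟩) = (0.309017 - 0.951057i)·a = (0.04033 - 0.1241i)
new amp(|1⟩) = (0.309017 + 0.951057i)·b = (0.2061 - 0.9698i)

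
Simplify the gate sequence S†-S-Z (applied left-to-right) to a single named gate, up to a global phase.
Z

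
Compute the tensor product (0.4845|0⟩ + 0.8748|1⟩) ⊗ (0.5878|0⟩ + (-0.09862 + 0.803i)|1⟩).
0.2848|00⟩ + (-0.04778 + 0.3891i)|01⟩ + 0.5142|10⟩ + (-0.08627 + 0.7025i)|11⟩

amp(|b₁b₂…⟩) = product of the factor amplitudes for bits b₁, b₂, …; only kets whose every factor amplitude is nonzero survive.
|00⟩: (0.4845)(0.5878) = 0.2848
|01⟩: (0.4845)(-0.09862 + 0.803i) = (-0.04778 + 0.3891i)
|10⟩: (0.8748)(0.5878) = 0.5142
|11⟩: (0.8748)(-0.09862 + 0.803i) = (-0.08627 + 0.7025i)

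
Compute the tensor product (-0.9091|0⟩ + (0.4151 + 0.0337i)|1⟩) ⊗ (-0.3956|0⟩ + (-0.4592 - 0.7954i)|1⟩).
0.3596|00⟩ + (0.4175 + 0.7231i)|01⟩ + (-0.1642 - 0.01333i)|10⟩ + (-0.1638 - 0.3456i)|11⟩

amp(|b₁b₂…⟩) = product of the factor amplitudes for bits b₁, b₂, …; only kets whose every factor amplitude is nonzero survive.
|00⟩: (-0.9091)(-0.3956) = 0.3596
|01⟩: (-0.9091)(-0.4592 - 0.7954i) = (0.4175 + 0.7231i)
|10⟩: (0.4151 + 0.0337i)(-0.3956) = (-0.1642 - 0.01333i)
|11⟩: (0.4151 + 0.0337i)(-0.4592 - 0.7954i) = (-0.1638 - 0.3456i)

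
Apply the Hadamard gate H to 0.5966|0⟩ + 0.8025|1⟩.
0.9893|0⟩ - 0.1456|1⟩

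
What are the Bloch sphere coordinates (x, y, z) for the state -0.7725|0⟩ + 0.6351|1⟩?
(-0.9812, 0, 0.1934)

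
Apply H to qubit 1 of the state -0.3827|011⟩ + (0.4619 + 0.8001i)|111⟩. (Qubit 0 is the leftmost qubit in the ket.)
-0.2706|001⟩ + 0.2706|011⟩ + (0.3266 + 0.5658i)|101⟩ + (-0.3266 - 0.5658i)|111⟩

H on qubit 1 mixes each pair of kets that differ only in qubit 1: amplitudes (a, b) of (|…0…⟩, |…1…⟩) become ((a + b)/√2, (a − b)/√2). Kets absent from the input have amplitude 0.
(|001⟩, |011⟩): (a, b) = (0, -0.3827) → (-0.2706, 0.2706)
(|101⟩, |111⟩): (a, b) = (0, (0.4619 + 0.8001i)) → ((0.3266 + 0.5658i), (-0.3266 - 0.5658i))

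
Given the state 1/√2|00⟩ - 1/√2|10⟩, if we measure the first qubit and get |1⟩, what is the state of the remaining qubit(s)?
-|0⟩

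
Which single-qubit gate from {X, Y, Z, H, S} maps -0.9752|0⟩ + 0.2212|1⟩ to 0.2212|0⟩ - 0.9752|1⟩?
X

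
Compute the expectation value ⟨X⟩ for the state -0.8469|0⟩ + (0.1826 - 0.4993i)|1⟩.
-0.3093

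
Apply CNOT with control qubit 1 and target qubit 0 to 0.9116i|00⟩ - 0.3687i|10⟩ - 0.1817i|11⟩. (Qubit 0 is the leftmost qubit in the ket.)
0.9116i|00⟩ - 0.1817i|01⟩ - 0.3687i|10⟩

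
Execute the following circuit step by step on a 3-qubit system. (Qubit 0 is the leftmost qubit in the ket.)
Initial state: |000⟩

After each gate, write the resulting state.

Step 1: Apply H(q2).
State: 1/√2|000⟩ + 1/√2|001⟩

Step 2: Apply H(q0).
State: 1/2|000⟩ + 1/2|001⟩ + 1/2|100⟩ + 1/2|101⟩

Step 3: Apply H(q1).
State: 1/√8|000⟩ + 1/√8|001⟩ + 1/√8|010⟩ + 1/√8|011⟩ + 1/√8|100⟩ + 1/√8|101⟩ + 1/√8|110⟩ + 1/√8|111⟩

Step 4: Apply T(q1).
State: 1/√8|000⟩ + 1/√8|001⟩ + (0.25 + 0.25i)|010⟩ + (0.25 + 0.25i)|011⟩ + 1/√8|100⟩ + 1/√8|101⟩ + (0.25 + 0.25i)|110⟩ + (0.25 + 0.25i)|111⟩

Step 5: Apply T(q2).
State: 1/√8|000⟩ + (0.25 + 0.25i)|001⟩ + (0.25 + 0.25i)|010⟩ + (1/√8)i|011⟩ + 1/√8|100⟩ + (0.25 + 0.25i)|101⟩ + (0.25 + 0.25i)|110⟩ + (1/√8)i|111⟩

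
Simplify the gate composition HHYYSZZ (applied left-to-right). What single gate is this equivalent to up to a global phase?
S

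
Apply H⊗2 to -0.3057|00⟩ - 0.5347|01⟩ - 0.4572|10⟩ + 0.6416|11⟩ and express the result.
-0.328|00⟩ - 0.4349|01⟩ - 0.5124|10⟩ + 0.6639|11⟩

H⊗2 gives amp(|y⟩) = (1/2) Σ_x (−1)^(x·y) amp(|x⟩), where x·y is the number of positions in which both x and y have a 1.
|00⟩: (-0.3057 - 0.5347 - 0.4572 + 0.6416)/2 = -0.328
|01⟩: (-0.3057 + 0.5347 - 0.4572 - 0.6416)/2 = -0.4349
|10⟩: (-0.3057 - 0.5347 + 0.4572 - 0.6416)/2 = -0.5124
|11⟩: (-0.3057 + 0.5347 + 0.4572 + 0.6416)/2 = 0.6639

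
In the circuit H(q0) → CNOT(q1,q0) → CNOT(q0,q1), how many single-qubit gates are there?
1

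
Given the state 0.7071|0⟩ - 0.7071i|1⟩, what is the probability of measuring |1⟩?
0.5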